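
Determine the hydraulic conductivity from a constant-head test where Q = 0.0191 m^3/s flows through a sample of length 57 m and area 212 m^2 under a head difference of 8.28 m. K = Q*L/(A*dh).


From K = Q*L / (A*dh):
Numerator: Q*L = 0.0191 * 57 = 1.0887.
Denominator: A*dh = 212 * 8.28 = 1755.36.
K = 1.0887 / 1755.36 = 0.00062 m/s.

0.00062


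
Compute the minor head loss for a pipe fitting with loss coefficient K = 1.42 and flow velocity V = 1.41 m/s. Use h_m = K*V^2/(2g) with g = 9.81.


Minor loss formula: h_m = K * V^2/(2g).
V^2 = 1.41^2 = 1.9881.
V^2/(2g) = 1.9881 / 19.62 = 0.1013 m.
h_m = 1.42 * 0.1013 = 0.1439 m.

0.1439


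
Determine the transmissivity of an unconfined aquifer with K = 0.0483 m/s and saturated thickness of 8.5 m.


Transmissivity is defined as T = K * h.
T = 0.0483 * 8.5
  = 0.4106 m^2/s.

0.4106


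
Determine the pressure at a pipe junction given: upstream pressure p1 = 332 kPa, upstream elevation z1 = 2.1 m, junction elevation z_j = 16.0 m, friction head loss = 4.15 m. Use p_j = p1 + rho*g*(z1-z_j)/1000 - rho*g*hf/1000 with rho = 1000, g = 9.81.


Junction pressure: p_j = p1 + rho*g*(z1 - z_j)/1000 - rho*g*hf/1000.
Elevation term = 1000*9.81*(2.1 - 16.0)/1000 = -136.359 kPa.
Friction term = 1000*9.81*4.15/1000 = 40.712 kPa.
p_j = 332 + -136.359 - 40.712 = 154.93 kPa.

154.93


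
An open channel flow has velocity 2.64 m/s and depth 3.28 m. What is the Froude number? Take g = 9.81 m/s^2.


The Froude number is defined as Fr = V / sqrt(g*y).
g*y = 9.81 * 3.28 = 32.1768.
sqrt(g*y) = sqrt(32.1768) = 5.6725.
Fr = 2.64 / 5.6725 = 0.4654.

0.4654


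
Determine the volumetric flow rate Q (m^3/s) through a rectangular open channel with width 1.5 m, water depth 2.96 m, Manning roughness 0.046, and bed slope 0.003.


For a rectangular channel, the cross-sectional area A = b * y = 1.5 * 2.96 = 4.44 m^2.
The wetted perimeter P = b + 2y = 1.5 + 2*2.96 = 7.42 m.
Hydraulic radius R = A/P = 4.44/7.42 = 0.5984 m.
Velocity V = (1/n)*R^(2/3)*S^(1/2) = (1/0.046)*0.5984^(2/3)*0.003^(1/2) = 0.8455 m/s.
Discharge Q = A * V = 4.44 * 0.8455 = 3.754 m^3/s.

3.754


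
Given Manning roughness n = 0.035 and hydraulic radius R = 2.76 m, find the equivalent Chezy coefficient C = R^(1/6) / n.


The Chezy coefficient relates to Manning's n through C = R^(1/6) / n.
R^(1/6) = 2.76^(1/6) = 1.184363.
C = 1.184363 / 0.035 = 33.84 m^(1/2)/s.

33.84


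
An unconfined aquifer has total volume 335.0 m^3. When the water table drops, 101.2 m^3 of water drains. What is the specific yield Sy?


Specific yield Sy = Volume drained / Total volume.
Sy = 101.2 / 335.0
   = 0.3021.

0.3021


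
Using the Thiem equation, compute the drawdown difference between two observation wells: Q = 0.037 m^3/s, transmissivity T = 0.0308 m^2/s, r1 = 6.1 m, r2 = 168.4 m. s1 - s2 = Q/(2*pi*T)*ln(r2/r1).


Thiem equation: s1 - s2 = Q/(2*pi*T) * ln(r2/r1).
ln(r2/r1) = ln(168.4/6.1) = 3.3181.
Q/(2*pi*T) = 0.037 / (2*pi*0.0308) = 0.037 / 0.1935 = 0.1912.
s1 - s2 = 0.1912 * 3.3181 = 0.6344 m.

0.6344


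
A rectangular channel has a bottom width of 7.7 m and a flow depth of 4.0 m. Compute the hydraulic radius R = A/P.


For a rectangular section:
Flow area A = b * y = 7.7 * 4.0 = 30.8 m^2.
Wetted perimeter P = b + 2y = 7.7 + 2*4.0 = 15.7 m.
Hydraulic radius R = A/P = 30.8 / 15.7 = 1.9618 m.

1.9618


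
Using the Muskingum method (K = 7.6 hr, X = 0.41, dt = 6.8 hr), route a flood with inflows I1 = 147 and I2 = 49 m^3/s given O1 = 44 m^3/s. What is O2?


Muskingum coefficients:
denom = 2*K*(1-X) + dt = 2*7.6*(1-0.41) + 6.8 = 15.768.
C0 = (dt - 2*K*X)/denom = (6.8 - 2*7.6*0.41)/15.768 = 0.036.
C1 = (dt + 2*K*X)/denom = (6.8 + 2*7.6*0.41)/15.768 = 0.8265.
C2 = (2*K*(1-X) - dt)/denom = 0.1375.
O2 = C0*I2 + C1*I1 + C2*O1
   = 0.036*49 + 0.8265*147 + 0.1375*44
   = 129.31 m^3/s.

129.31


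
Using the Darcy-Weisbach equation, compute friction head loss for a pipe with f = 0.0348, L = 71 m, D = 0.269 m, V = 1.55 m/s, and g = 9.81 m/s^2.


Darcy-Weisbach equation: h_f = f * (L/D) * V^2/(2g).
f * L/D = 0.0348 * 71/0.269 = 9.1851.
V^2/(2g) = 1.55^2 / (2*9.81) = 2.4025 / 19.62 = 0.1225 m.
h_f = 9.1851 * 0.1225 = 1.125 m.

1.125


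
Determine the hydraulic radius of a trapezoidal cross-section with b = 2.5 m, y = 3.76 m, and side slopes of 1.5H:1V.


For a trapezoidal section with side slope z:
A = (b + z*y)*y = (2.5 + 1.5*3.76)*3.76 = 30.606 m^2.
P = b + 2*y*sqrt(1 + z^2) = 2.5 + 2*3.76*sqrt(1 + 1.5^2) = 16.057 m.
R = A/P = 30.606 / 16.057 = 1.9061 m.

1.9061


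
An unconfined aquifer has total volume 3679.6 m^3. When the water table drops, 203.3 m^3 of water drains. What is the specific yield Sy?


Specific yield Sy = Volume drained / Total volume.
Sy = 203.3 / 3679.6
   = 0.0553.

0.0553


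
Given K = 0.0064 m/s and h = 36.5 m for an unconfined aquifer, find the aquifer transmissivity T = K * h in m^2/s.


Transmissivity is defined as T = K * h.
T = 0.0064 * 36.5
  = 0.2336 m^2/s.

0.2336


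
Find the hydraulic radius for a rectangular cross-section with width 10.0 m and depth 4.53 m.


For a rectangular section:
Flow area A = b * y = 10.0 * 4.53 = 45.3 m^2.
Wetted perimeter P = b + 2y = 10.0 + 2*4.53 = 19.06 m.
Hydraulic radius R = A/P = 45.3 / 19.06 = 2.3767 m.

2.3767


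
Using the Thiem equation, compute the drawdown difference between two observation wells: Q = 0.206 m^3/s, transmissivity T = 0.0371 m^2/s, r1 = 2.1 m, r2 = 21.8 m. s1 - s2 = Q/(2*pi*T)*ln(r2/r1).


Thiem equation: s1 - s2 = Q/(2*pi*T) * ln(r2/r1).
ln(r2/r1) = ln(21.8/2.1) = 2.34.
Q/(2*pi*T) = 0.206 / (2*pi*0.0371) = 0.206 / 0.2331 = 0.8837.
s1 - s2 = 0.8837 * 2.34 = 2.0679 m.

2.0679


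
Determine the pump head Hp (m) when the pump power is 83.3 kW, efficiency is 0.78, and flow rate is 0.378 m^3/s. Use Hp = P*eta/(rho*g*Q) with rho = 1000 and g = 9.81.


Pump head formula: Hp = P * eta / (rho * g * Q).
Numerator: P * eta = 83.3 * 1000 * 0.78 = 64974.0 W.
Denominator: rho * g * Q = 1000 * 9.81 * 0.378 = 3708.18.
Hp = 64974.0 / 3708.18 = 17.52 m.

17.52


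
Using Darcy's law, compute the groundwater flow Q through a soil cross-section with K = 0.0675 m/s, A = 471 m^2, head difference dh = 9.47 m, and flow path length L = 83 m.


Darcy's law: Q = K * A * i, where i = dh/L.
Hydraulic gradient i = 9.47 / 83 = 0.114096.
Q = 0.0675 * 471 * 0.114096
  = 3.6274 m^3/s.

3.6274


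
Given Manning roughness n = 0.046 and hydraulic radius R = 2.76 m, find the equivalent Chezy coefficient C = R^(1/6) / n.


The Chezy coefficient relates to Manning's n through C = R^(1/6) / n.
R^(1/6) = 2.76^(1/6) = 1.184363.
C = 1.184363 / 0.046 = 25.75 m^(1/2)/s.

25.75


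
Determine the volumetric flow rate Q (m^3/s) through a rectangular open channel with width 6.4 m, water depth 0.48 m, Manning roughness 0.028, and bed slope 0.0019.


For a rectangular channel, the cross-sectional area A = b * y = 6.4 * 0.48 = 3.07 m^2.
The wetted perimeter P = b + 2y = 6.4 + 2*0.48 = 7.36 m.
Hydraulic radius R = A/P = 3.07/7.36 = 0.4174 m.
Velocity V = (1/n)*R^(2/3)*S^(1/2) = (1/0.028)*0.4174^(2/3)*0.0019^(1/2) = 0.8695 m/s.
Discharge Q = A * V = 3.07 * 0.8695 = 2.671 m^3/s.

2.671


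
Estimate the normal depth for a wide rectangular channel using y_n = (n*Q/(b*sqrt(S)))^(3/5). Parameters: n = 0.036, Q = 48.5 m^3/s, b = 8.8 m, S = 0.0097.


We use the wide-channel approximation y_n = (n*Q/(b*sqrt(S)))^(3/5).
sqrt(S) = sqrt(0.0097) = 0.098489.
Numerator: n*Q = 0.036 * 48.5 = 1.746.
Denominator: b*sqrt(S) = 8.8 * 0.098489 = 0.866703.
arg = 2.0145.
y_n = 2.0145^(3/5) = 1.5223 m.

1.5223


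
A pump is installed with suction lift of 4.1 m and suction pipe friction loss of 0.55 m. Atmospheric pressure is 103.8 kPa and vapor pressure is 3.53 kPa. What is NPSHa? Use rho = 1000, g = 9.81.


NPSHa = p_atm/(rho*g) - z_s - hf_s - p_vap/(rho*g).
p_atm/(rho*g) = 103.8*1000 / (1000*9.81) = 10.581 m.
p_vap/(rho*g) = 3.53*1000 / (1000*9.81) = 0.36 m.
NPSHa = 10.581 - 4.1 - 0.55 - 0.36
      = 5.57 m.

5.57


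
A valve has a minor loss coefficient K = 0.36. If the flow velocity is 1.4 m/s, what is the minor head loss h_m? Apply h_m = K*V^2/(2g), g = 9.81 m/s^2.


Minor loss formula: h_m = K * V^2/(2g).
V^2 = 1.4^2 = 1.96.
V^2/(2g) = 1.96 / 19.62 = 0.0999 m.
h_m = 0.36 * 0.0999 = 0.036 m.

0.036


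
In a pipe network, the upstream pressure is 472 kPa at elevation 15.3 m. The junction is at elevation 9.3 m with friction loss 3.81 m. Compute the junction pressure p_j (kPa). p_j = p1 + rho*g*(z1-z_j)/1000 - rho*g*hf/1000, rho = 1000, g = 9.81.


Junction pressure: p_j = p1 + rho*g*(z1 - z_j)/1000 - rho*g*hf/1000.
Elevation term = 1000*9.81*(15.3 - 9.3)/1000 = 58.86 kPa.
Friction term = 1000*9.81*3.81/1000 = 37.376 kPa.
p_j = 472 + 58.86 - 37.376 = 493.48 kPa.

493.48


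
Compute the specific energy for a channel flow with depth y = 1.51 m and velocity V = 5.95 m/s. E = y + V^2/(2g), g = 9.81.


Specific energy E = y + V^2/(2g).
Velocity head = V^2/(2g) = 5.95^2 / (2*9.81) = 35.4025 / 19.62 = 1.8044 m.
E = 1.51 + 1.8044 = 3.3144 m.

3.3144


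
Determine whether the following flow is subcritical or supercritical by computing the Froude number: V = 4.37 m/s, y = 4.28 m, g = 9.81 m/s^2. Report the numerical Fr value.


The Froude number is defined as Fr = V / sqrt(g*y).
g*y = 9.81 * 4.28 = 41.9868.
sqrt(g*y) = sqrt(41.9868) = 6.4797.
Fr = 4.37 / 6.4797 = 0.6744.
Since Fr < 1, the flow is subcritical.

0.6744


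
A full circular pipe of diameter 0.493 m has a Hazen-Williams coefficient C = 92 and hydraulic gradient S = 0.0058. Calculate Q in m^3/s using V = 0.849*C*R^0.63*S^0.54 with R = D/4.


For a full circular pipe, R = D/4 = 0.493/4 = 0.1232 m.
V = 0.849 * 92 * 0.1232^0.63 * 0.0058^0.54
  = 0.849 * 92 * 0.267421 * 0.06198
  = 1.2946 m/s.
Pipe area A = pi*D^2/4 = pi*0.493^2/4 = 0.1909 m^2.
Q = A * V = 0.1909 * 1.2946 = 0.2471 m^3/s.

0.2471


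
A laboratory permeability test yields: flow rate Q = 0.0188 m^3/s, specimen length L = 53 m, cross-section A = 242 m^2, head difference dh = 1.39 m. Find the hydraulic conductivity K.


From K = Q*L / (A*dh):
Numerator: Q*L = 0.0188 * 53 = 0.9964.
Denominator: A*dh = 242 * 1.39 = 336.38.
K = 0.9964 / 336.38 = 0.002962 m/s.

0.002962


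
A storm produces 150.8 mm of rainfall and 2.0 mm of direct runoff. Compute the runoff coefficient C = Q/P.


The runoff coefficient C = runoff depth / rainfall depth.
C = 2.0 / 150.8
  = 0.0133.

0.0133


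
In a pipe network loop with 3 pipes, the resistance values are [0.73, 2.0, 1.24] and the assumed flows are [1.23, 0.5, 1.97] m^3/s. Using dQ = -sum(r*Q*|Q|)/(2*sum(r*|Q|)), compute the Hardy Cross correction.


Numerator terms (r*Q*|Q|): 0.73*1.23*|1.23| = 1.1044; 2.0*0.5*|0.5| = 0.5; 1.24*1.97*|1.97| = 4.8123.
Sum of numerator = 6.4167.
Denominator terms (r*|Q|): 0.73*|1.23| = 0.8979; 2.0*|0.5| = 1.0; 1.24*|1.97| = 2.4428.
2 * sum of denominator = 2 * 4.3407 = 8.6814.
dQ = -6.4167 / 8.6814 = -0.7391 m^3/s.

-0.7391


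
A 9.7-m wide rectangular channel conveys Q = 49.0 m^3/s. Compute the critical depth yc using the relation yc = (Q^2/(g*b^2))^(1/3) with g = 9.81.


Using yc = (Q^2 / (g * b^2))^(1/3):
Q^2 = 49.0^2 = 2401.0.
g * b^2 = 9.81 * 9.7^2 = 9.81 * 94.09 = 923.02.
Q^2 / (g*b^2) = 2401.0 / 923.02 = 2.6012.
yc = 2.6012^(1/3) = 1.3753 m.

1.3753


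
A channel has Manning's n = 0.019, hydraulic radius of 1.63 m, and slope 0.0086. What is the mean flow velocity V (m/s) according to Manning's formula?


Manning's equation gives V = (1/n) * R^(2/3) * S^(1/2).
First, compute R^(2/3) = 1.63^(2/3) = 1.385.
Next, S^(1/2) = 0.0086^(1/2) = 0.092736.
Then 1/n = 1/0.019 = 52.63.
V = 52.63 * 1.385 * 0.092736 = 6.7601 m/s.

6.7601


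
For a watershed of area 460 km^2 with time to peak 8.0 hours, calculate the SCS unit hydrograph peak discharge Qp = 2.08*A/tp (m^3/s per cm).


SCS formula: Qp = 2.08 * A / tp.
Qp = 2.08 * 460 / 8.0
   = 956.8 / 8.0
   = 119.6 m^3/s per cm.

119.6


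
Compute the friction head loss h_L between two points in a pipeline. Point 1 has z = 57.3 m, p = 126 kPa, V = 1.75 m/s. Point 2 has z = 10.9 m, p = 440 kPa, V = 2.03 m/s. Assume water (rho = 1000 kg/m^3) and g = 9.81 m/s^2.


Total head at each section: H = z + p/(rho*g) + V^2/(2g).
H1 = 57.3 + 126*1000/(1000*9.81) + 1.75^2/(2*9.81)
   = 57.3 + 12.844 + 0.1561
   = 70.3 m.
H2 = 10.9 + 440*1000/(1000*9.81) + 2.03^2/(2*9.81)
   = 10.9 + 44.852 + 0.21
   = 55.962 m.
h_L = H1 - H2 = 70.3 - 55.962 = 14.338 m.

14.338


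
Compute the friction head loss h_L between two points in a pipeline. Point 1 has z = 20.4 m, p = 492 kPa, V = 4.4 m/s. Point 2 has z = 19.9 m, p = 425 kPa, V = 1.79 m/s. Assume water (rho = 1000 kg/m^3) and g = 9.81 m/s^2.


Total head at each section: H = z + p/(rho*g) + V^2/(2g).
H1 = 20.4 + 492*1000/(1000*9.81) + 4.4^2/(2*9.81)
   = 20.4 + 50.153 + 0.9867
   = 71.54 m.
H2 = 19.9 + 425*1000/(1000*9.81) + 1.79^2/(2*9.81)
   = 19.9 + 43.323 + 0.1633
   = 63.386 m.
h_L = H1 - H2 = 71.54 - 63.386 = 8.153 m.

8.153


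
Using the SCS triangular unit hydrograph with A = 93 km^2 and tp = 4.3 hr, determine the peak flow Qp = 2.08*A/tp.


SCS formula: Qp = 2.08 * A / tp.
Qp = 2.08 * 93 / 4.3
   = 193.44 / 4.3
   = 44.99 m^3/s per cm.

44.99


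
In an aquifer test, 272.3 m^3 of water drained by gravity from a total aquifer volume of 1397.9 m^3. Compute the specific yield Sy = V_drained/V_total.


Specific yield Sy = Volume drained / Total volume.
Sy = 272.3 / 1397.9
   = 0.1948.

0.1948


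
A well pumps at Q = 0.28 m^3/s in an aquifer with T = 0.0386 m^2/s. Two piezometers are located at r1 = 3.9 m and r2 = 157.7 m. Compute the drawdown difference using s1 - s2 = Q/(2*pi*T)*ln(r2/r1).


Thiem equation: s1 - s2 = Q/(2*pi*T) * ln(r2/r1).
ln(r2/r1) = ln(157.7/3.9) = 3.6997.
Q/(2*pi*T) = 0.28 / (2*pi*0.0386) = 0.28 / 0.2425 = 1.1545.
s1 - s2 = 1.1545 * 3.6997 = 4.2713 m.

4.2713


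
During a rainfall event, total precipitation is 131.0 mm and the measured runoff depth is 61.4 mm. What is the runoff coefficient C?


The runoff coefficient C = runoff depth / rainfall depth.
C = 61.4 / 131.0
  = 0.4687.

0.4687


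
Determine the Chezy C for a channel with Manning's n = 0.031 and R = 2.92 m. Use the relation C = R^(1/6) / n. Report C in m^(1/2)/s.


The Chezy coefficient relates to Manning's n through C = R^(1/6) / n.
R^(1/6) = 2.92^(1/6) = 1.195539.
C = 1.195539 / 0.031 = 38.57 m^(1/2)/s.

38.57


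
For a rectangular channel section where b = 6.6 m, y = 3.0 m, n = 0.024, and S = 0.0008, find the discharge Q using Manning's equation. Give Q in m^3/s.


For a rectangular channel, the cross-sectional area A = b * y = 6.6 * 3.0 = 19.8 m^2.
The wetted perimeter P = b + 2y = 6.6 + 2*3.0 = 12.6 m.
Hydraulic radius R = A/P = 19.8/12.6 = 1.5714 m.
Velocity V = (1/n)*R^(2/3)*S^(1/2) = (1/0.024)*1.5714^(2/3)*0.0008^(1/2) = 1.5929 m/s.
Discharge Q = A * V = 19.8 * 1.5929 = 31.54 m^3/s.

31.54


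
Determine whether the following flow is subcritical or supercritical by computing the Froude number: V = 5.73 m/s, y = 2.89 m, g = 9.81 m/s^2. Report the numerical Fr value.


The Froude number is defined as Fr = V / sqrt(g*y).
g*y = 9.81 * 2.89 = 28.3509.
sqrt(g*y) = sqrt(28.3509) = 5.3246.
Fr = 5.73 / 5.3246 = 1.0761.
Since Fr > 1, the flow is supercritical.

1.0761


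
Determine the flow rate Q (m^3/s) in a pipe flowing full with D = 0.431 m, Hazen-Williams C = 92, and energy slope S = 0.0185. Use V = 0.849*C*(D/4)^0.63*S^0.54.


For a full circular pipe, R = D/4 = 0.431/4 = 0.1077 m.
V = 0.849 * 92 * 0.1077^0.63 * 0.0185^0.54
  = 0.849 * 92 * 0.24571 * 0.115951
  = 2.2253 m/s.
Pipe area A = pi*D^2/4 = pi*0.431^2/4 = 0.1459 m^2.
Q = A * V = 0.1459 * 2.2253 = 0.3247 m^3/s.

0.3247


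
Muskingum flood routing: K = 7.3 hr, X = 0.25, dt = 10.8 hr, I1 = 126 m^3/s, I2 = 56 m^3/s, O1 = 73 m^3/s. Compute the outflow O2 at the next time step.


Muskingum coefficients:
denom = 2*K*(1-X) + dt = 2*7.3*(1-0.25) + 10.8 = 21.75.
C0 = (dt - 2*K*X)/denom = (10.8 - 2*7.3*0.25)/21.75 = 0.3287.
C1 = (dt + 2*K*X)/denom = (10.8 + 2*7.3*0.25)/21.75 = 0.6644.
C2 = (2*K*(1-X) - dt)/denom = 0.0069.
O2 = C0*I2 + C1*I1 + C2*O1
   = 0.3287*56 + 0.6644*126 + 0.0069*73
   = 102.62 m^3/s.

102.62


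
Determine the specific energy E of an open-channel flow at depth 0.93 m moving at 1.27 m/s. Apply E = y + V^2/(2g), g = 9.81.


Specific energy E = y + V^2/(2g).
Velocity head = V^2/(2g) = 1.27^2 / (2*9.81) = 1.6129 / 19.62 = 0.0822 m.
E = 0.93 + 0.0822 = 1.0122 m.

1.0122


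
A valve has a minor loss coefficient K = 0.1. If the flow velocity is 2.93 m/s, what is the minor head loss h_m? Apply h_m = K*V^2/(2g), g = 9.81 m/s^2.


Minor loss formula: h_m = K * V^2/(2g).
V^2 = 2.93^2 = 8.5849.
V^2/(2g) = 8.5849 / 19.62 = 0.4376 m.
h_m = 0.1 * 0.4376 = 0.0438 m.

0.0438


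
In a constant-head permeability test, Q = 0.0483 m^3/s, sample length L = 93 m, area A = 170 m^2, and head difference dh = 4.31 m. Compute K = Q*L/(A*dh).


From K = Q*L / (A*dh):
Numerator: Q*L = 0.0483 * 93 = 4.4919.
Denominator: A*dh = 170 * 4.31 = 732.7.
K = 4.4919 / 732.7 = 0.006131 m/s.

0.006131


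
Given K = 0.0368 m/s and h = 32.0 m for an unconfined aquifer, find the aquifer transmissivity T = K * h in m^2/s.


Transmissivity is defined as T = K * h.
T = 0.0368 * 32.0
  = 1.1776 m^2/s.

1.1776


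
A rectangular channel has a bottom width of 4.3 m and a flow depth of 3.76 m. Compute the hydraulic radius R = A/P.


For a rectangular section:
Flow area A = b * y = 4.3 * 3.76 = 16.17 m^2.
Wetted perimeter P = b + 2y = 4.3 + 2*3.76 = 11.82 m.
Hydraulic radius R = A/P = 16.17 / 11.82 = 1.3679 m.

1.3679


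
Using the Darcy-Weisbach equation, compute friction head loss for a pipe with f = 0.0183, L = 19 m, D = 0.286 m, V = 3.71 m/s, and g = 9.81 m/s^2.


Darcy-Weisbach equation: h_f = f * (L/D) * V^2/(2g).
f * L/D = 0.0183 * 19/0.286 = 1.2157.
V^2/(2g) = 3.71^2 / (2*9.81) = 13.7641 / 19.62 = 0.7015 m.
h_f = 1.2157 * 0.7015 = 0.853 m.

0.853


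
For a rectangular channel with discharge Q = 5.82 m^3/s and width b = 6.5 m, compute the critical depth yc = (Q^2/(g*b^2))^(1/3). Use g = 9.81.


Using yc = (Q^2 / (g * b^2))^(1/3):
Q^2 = 5.82^2 = 33.87.
g * b^2 = 9.81 * 6.5^2 = 9.81 * 42.25 = 414.47.
Q^2 / (g*b^2) = 33.87 / 414.47 = 0.0817.
yc = 0.0817^(1/3) = 0.434 m.

0.434


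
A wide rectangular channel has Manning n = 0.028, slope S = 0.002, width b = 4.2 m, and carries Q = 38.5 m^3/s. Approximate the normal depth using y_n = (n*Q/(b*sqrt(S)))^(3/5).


We use the wide-channel approximation y_n = (n*Q/(b*sqrt(S)))^(3/5).
sqrt(S) = sqrt(0.002) = 0.044721.
Numerator: n*Q = 0.028 * 38.5 = 1.078.
Denominator: b*sqrt(S) = 4.2 * 0.044721 = 0.187828.
arg = 5.7392.
y_n = 5.7392^(3/5) = 2.8531 m.

2.8531


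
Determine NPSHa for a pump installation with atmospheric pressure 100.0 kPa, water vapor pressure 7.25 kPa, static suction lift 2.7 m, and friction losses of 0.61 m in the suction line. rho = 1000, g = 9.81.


NPSHa = p_atm/(rho*g) - z_s - hf_s - p_vap/(rho*g).
p_atm/(rho*g) = 100.0*1000 / (1000*9.81) = 10.194 m.
p_vap/(rho*g) = 7.25*1000 / (1000*9.81) = 0.739 m.
NPSHa = 10.194 - 2.7 - 0.61 - 0.739
      = 6.14 m.

6.14


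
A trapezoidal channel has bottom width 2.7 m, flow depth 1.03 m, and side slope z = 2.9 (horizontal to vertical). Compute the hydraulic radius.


For a trapezoidal section with side slope z:
A = (b + z*y)*y = (2.7 + 2.9*1.03)*1.03 = 5.858 m^2.
P = b + 2*y*sqrt(1 + z^2) = 2.7 + 2*1.03*sqrt(1 + 2.9^2) = 9.019 m.
R = A/P = 5.858 / 9.019 = 0.6495 m.

0.6495


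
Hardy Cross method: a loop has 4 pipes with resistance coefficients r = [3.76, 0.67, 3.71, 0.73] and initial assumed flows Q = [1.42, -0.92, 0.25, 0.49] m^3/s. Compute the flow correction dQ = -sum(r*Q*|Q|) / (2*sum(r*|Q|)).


Numerator terms (r*Q*|Q|): 3.76*1.42*|1.42| = 7.5817; 0.67*-0.92*|-0.92| = -0.5671; 3.71*0.25*|0.25| = 0.2319; 0.73*0.49*|0.49| = 0.1753.
Sum of numerator = 7.4217.
Denominator terms (r*|Q|): 3.76*|1.42| = 5.3392; 0.67*|-0.92| = 0.6164; 3.71*|0.25| = 0.9275; 0.73*|0.49| = 0.3577.
2 * sum of denominator = 2 * 7.2408 = 14.4816.
dQ = -7.4217 / 14.4816 = -0.5125 m^3/s.

-0.5125


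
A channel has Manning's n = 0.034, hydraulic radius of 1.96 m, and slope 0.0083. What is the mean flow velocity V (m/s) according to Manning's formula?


Manning's equation gives V = (1/n) * R^(2/3) * S^(1/2).
First, compute R^(2/3) = 1.96^(2/3) = 1.5662.
Next, S^(1/2) = 0.0083^(1/2) = 0.091104.
Then 1/n = 1/0.034 = 29.41.
V = 29.41 * 1.5662 * 0.091104 = 4.1966 m/s.

4.1966


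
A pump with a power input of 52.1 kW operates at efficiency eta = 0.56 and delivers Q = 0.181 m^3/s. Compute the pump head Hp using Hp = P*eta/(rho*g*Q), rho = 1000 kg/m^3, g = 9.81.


Pump head formula: Hp = P * eta / (rho * g * Q).
Numerator: P * eta = 52.1 * 1000 * 0.56 = 29176.0 W.
Denominator: rho * g * Q = 1000 * 9.81 * 0.181 = 1775.61.
Hp = 29176.0 / 1775.61 = 16.43 m.

16.43


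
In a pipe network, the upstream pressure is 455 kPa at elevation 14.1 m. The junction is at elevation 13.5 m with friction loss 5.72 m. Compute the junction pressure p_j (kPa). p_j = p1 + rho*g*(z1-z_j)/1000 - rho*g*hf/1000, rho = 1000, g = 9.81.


Junction pressure: p_j = p1 + rho*g*(z1 - z_j)/1000 - rho*g*hf/1000.
Elevation term = 1000*9.81*(14.1 - 13.5)/1000 = 5.886 kPa.
Friction term = 1000*9.81*5.72/1000 = 56.113 kPa.
p_j = 455 + 5.886 - 56.113 = 404.77 kPa.

404.77


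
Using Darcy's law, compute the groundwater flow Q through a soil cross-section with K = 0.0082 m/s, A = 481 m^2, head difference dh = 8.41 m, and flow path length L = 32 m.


Darcy's law: Q = K * A * i, where i = dh/L.
Hydraulic gradient i = 8.41 / 32 = 0.262813.
Q = 0.0082 * 481 * 0.262813
  = 1.0366 m^3/s.

1.0366


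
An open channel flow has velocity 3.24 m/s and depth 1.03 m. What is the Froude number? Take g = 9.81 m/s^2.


The Froude number is defined as Fr = V / sqrt(g*y).
g*y = 9.81 * 1.03 = 10.1043.
sqrt(g*y) = sqrt(10.1043) = 3.1787.
Fr = 3.24 / 3.1787 = 1.0193.

1.0193


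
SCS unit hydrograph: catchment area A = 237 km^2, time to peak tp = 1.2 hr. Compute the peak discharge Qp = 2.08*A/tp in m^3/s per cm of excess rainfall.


SCS formula: Qp = 2.08 * A / tp.
Qp = 2.08 * 237 / 1.2
   = 492.96 / 1.2
   = 410.8 m^3/s per cm.

410.8


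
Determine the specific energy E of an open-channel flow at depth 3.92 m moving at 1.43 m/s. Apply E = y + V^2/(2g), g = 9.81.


Specific energy E = y + V^2/(2g).
Velocity head = V^2/(2g) = 1.43^2 / (2*9.81) = 2.0449 / 19.62 = 0.1042 m.
E = 3.92 + 0.1042 = 4.0242 m.

4.0242


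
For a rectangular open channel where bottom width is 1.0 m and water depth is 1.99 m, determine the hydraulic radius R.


For a rectangular section:
Flow area A = b * y = 1.0 * 1.99 = 1.99 m^2.
Wetted perimeter P = b + 2y = 1.0 + 2*1.99 = 4.98 m.
Hydraulic radius R = A/P = 1.99 / 4.98 = 0.3996 m.

0.3996


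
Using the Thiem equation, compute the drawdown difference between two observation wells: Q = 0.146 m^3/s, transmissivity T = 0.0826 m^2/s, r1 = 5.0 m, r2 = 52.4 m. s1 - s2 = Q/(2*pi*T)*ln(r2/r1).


Thiem equation: s1 - s2 = Q/(2*pi*T) * ln(r2/r1).
ln(r2/r1) = ln(52.4/5.0) = 2.3495.
Q/(2*pi*T) = 0.146 / (2*pi*0.0826) = 0.146 / 0.519 = 0.2813.
s1 - s2 = 0.2813 * 2.3495 = 0.6609 m.

0.6609


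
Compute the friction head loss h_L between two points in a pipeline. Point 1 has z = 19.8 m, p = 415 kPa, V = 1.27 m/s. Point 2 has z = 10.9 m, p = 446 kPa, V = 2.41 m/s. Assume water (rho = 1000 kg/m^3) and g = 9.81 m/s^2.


Total head at each section: H = z + p/(rho*g) + V^2/(2g).
H1 = 19.8 + 415*1000/(1000*9.81) + 1.27^2/(2*9.81)
   = 19.8 + 42.304 + 0.0822
   = 62.186 m.
H2 = 10.9 + 446*1000/(1000*9.81) + 2.41^2/(2*9.81)
   = 10.9 + 45.464 + 0.296
   = 56.66 m.
h_L = H1 - H2 = 62.186 - 56.66 = 5.526 m.

5.526


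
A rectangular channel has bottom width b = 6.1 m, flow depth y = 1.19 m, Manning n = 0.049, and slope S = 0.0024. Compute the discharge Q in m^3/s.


For a rectangular channel, the cross-sectional area A = b * y = 6.1 * 1.19 = 7.26 m^2.
The wetted perimeter P = b + 2y = 6.1 + 2*1.19 = 8.48 m.
Hydraulic radius R = A/P = 7.26/8.48 = 0.856 m.
Velocity V = (1/n)*R^(2/3)*S^(1/2) = (1/0.049)*0.856^(2/3)*0.0024^(1/2) = 0.9014 m/s.
Discharge Q = A * V = 7.26 * 0.9014 = 6.543 m^3/s.

6.543


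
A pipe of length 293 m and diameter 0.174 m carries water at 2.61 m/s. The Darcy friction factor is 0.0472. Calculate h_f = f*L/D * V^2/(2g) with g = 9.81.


Darcy-Weisbach equation: h_f = f * (L/D) * V^2/(2g).
f * L/D = 0.0472 * 293/0.174 = 79.4805.
V^2/(2g) = 2.61^2 / (2*9.81) = 6.8121 / 19.62 = 0.3472 m.
h_f = 79.4805 * 0.3472 = 27.596 m.

27.596


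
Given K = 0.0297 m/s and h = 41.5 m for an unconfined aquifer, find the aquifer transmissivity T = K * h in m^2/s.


Transmissivity is defined as T = K * h.
T = 0.0297 * 41.5
  = 1.2326 m^2/s.

1.2326


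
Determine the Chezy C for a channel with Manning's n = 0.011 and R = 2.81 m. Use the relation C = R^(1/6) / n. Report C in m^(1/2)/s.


The Chezy coefficient relates to Manning's n through C = R^(1/6) / n.
R^(1/6) = 2.81^(1/6) = 1.187912.
C = 1.187912 / 0.011 = 107.99 m^(1/2)/s.

107.99


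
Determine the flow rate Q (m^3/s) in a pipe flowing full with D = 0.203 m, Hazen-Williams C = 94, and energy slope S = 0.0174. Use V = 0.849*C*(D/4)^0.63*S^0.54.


For a full circular pipe, R = D/4 = 0.203/4 = 0.0508 m.
V = 0.849 * 94 * 0.0508^0.63 * 0.0174^0.54
  = 0.849 * 94 * 0.152906 * 0.112175
  = 1.3689 m/s.
Pipe area A = pi*D^2/4 = pi*0.203^2/4 = 0.0324 m^2.
Q = A * V = 0.0324 * 1.3689 = 0.0443 m^3/s.

0.0443


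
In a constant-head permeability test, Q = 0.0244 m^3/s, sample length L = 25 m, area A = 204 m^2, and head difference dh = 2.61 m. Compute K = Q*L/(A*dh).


From K = Q*L / (A*dh):
Numerator: Q*L = 0.0244 * 25 = 0.61.
Denominator: A*dh = 204 * 2.61 = 532.44.
K = 0.61 / 532.44 = 0.001146 m/s.

0.001146


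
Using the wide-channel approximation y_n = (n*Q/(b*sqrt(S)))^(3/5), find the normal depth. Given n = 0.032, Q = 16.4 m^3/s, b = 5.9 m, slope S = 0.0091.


We use the wide-channel approximation y_n = (n*Q/(b*sqrt(S)))^(3/5).
sqrt(S) = sqrt(0.0091) = 0.095394.
Numerator: n*Q = 0.032 * 16.4 = 0.5248.
Denominator: b*sqrt(S) = 5.9 * 0.095394 = 0.562825.
arg = 0.9324.
y_n = 0.9324^(3/5) = 0.9589 m.

0.9589


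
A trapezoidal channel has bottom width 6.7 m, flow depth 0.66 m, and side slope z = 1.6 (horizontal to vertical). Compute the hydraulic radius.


For a trapezoidal section with side slope z:
A = (b + z*y)*y = (6.7 + 1.6*0.66)*0.66 = 5.119 m^2.
P = b + 2*y*sqrt(1 + z^2) = 6.7 + 2*0.66*sqrt(1 + 1.6^2) = 9.191 m.
R = A/P = 5.119 / 9.191 = 0.557 m.

0.557


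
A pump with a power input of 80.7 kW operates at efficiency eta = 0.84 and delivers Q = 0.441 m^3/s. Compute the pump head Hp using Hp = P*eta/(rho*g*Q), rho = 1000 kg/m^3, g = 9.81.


Pump head formula: Hp = P * eta / (rho * g * Q).
Numerator: P * eta = 80.7 * 1000 * 0.84 = 67788.0 W.
Denominator: rho * g * Q = 1000 * 9.81 * 0.441 = 4326.21.
Hp = 67788.0 / 4326.21 = 15.67 m.

15.67


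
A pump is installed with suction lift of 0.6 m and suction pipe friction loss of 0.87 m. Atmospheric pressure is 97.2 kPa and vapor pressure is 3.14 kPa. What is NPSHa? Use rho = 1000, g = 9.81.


NPSHa = p_atm/(rho*g) - z_s - hf_s - p_vap/(rho*g).
p_atm/(rho*g) = 97.2*1000 / (1000*9.81) = 9.908 m.
p_vap/(rho*g) = 3.14*1000 / (1000*9.81) = 0.32 m.
NPSHa = 9.908 - 0.6 - 0.87 - 0.32
      = 8.12 m.

8.12


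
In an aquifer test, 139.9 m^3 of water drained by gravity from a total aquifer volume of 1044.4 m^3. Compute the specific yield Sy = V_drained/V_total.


Specific yield Sy = Volume drained / Total volume.
Sy = 139.9 / 1044.4
   = 0.134.

0.134


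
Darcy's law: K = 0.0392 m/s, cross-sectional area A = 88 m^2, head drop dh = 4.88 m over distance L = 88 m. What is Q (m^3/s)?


Darcy's law: Q = K * A * i, where i = dh/L.
Hydraulic gradient i = 4.88 / 88 = 0.055455.
Q = 0.0392 * 88 * 0.055455
  = 0.1913 m^3/s.

0.1913


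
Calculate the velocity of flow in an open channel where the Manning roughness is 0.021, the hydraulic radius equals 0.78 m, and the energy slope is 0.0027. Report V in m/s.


Manning's equation gives V = (1/n) * R^(2/3) * S^(1/2).
First, compute R^(2/3) = 0.78^(2/3) = 0.8474.
Next, S^(1/2) = 0.0027^(1/2) = 0.051962.
Then 1/n = 1/0.021 = 47.62.
V = 47.62 * 0.8474 * 0.051962 = 2.0966 m/s.

2.0966


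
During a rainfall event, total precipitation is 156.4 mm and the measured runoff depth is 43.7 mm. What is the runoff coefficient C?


The runoff coefficient C = runoff depth / rainfall depth.
C = 43.7 / 156.4
  = 0.2794.

0.2794


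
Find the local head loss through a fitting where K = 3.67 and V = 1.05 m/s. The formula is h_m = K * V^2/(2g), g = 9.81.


Minor loss formula: h_m = K * V^2/(2g).
V^2 = 1.05^2 = 1.1025.
V^2/(2g) = 1.1025 / 19.62 = 0.0562 m.
h_m = 3.67 * 0.0562 = 0.2062 m.

0.2062


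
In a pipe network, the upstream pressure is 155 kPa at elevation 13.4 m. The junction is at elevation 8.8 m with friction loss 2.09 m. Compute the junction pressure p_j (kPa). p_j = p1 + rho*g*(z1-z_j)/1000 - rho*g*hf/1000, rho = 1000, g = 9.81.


Junction pressure: p_j = p1 + rho*g*(z1 - z_j)/1000 - rho*g*hf/1000.
Elevation term = 1000*9.81*(13.4 - 8.8)/1000 = 45.126 kPa.
Friction term = 1000*9.81*2.09/1000 = 20.503 kPa.
p_j = 155 + 45.126 - 20.503 = 179.62 kPa.

179.62


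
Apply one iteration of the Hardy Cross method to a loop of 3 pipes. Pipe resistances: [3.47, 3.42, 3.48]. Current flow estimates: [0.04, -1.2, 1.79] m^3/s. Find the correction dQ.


Numerator terms (r*Q*|Q|): 3.47*0.04*|0.04| = 0.0056; 3.42*-1.2*|-1.2| = -4.9248; 3.48*1.79*|1.79| = 11.1503.
Sum of numerator = 6.231.
Denominator terms (r*|Q|): 3.47*|0.04| = 0.1388; 3.42*|-1.2| = 4.104; 3.48*|1.79| = 6.2292.
2 * sum of denominator = 2 * 10.472 = 20.944.
dQ = -6.231 / 20.944 = -0.2975 m^3/s.

-0.2975


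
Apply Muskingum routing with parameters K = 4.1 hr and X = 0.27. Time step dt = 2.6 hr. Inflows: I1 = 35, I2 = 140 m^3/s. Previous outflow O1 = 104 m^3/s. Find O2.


Muskingum coefficients:
denom = 2*K*(1-X) + dt = 2*4.1*(1-0.27) + 2.6 = 8.586.
C0 = (dt - 2*K*X)/denom = (2.6 - 2*4.1*0.27)/8.586 = 0.045.
C1 = (dt + 2*K*X)/denom = (2.6 + 2*4.1*0.27)/8.586 = 0.5607.
C2 = (2*K*(1-X) - dt)/denom = 0.3944.
O2 = C0*I2 + C1*I1 + C2*O1
   = 0.045*140 + 0.5607*35 + 0.3944*104
   = 66.93 m^3/s.

66.93


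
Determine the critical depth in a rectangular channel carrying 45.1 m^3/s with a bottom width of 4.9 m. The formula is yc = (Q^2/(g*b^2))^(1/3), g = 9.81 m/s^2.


Using yc = (Q^2 / (g * b^2))^(1/3):
Q^2 = 45.1^2 = 2034.01.
g * b^2 = 9.81 * 4.9^2 = 9.81 * 24.01 = 235.54.
Q^2 / (g*b^2) = 2034.01 / 235.54 = 8.6355.
yc = 8.6355^(1/3) = 2.0516 m.

2.0516


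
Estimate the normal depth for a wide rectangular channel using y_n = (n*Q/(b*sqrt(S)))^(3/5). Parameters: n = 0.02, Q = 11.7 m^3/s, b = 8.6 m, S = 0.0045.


We use the wide-channel approximation y_n = (n*Q/(b*sqrt(S)))^(3/5).
sqrt(S) = sqrt(0.0045) = 0.067082.
Numerator: n*Q = 0.02 * 11.7 = 0.234.
Denominator: b*sqrt(S) = 8.6 * 0.067082 = 0.576905.
arg = 0.4056.
y_n = 0.4056^(3/5) = 0.5819 m.

0.5819


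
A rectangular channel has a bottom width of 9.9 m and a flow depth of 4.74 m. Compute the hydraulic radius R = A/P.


For a rectangular section:
Flow area A = b * y = 9.9 * 4.74 = 46.93 m^2.
Wetted perimeter P = b + 2y = 9.9 + 2*4.74 = 19.38 m.
Hydraulic radius R = A/P = 46.93 / 19.38 = 2.4214 m.

2.4214


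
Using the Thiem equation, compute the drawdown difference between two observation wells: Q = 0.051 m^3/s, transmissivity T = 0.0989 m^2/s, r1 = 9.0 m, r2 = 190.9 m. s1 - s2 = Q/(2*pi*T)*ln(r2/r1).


Thiem equation: s1 - s2 = Q/(2*pi*T) * ln(r2/r1).
ln(r2/r1) = ln(190.9/9.0) = 3.0545.
Q/(2*pi*T) = 0.051 / (2*pi*0.0989) = 0.051 / 0.6214 = 0.0821.
s1 - s2 = 0.0821 * 3.0545 = 0.2507 m.

0.2507


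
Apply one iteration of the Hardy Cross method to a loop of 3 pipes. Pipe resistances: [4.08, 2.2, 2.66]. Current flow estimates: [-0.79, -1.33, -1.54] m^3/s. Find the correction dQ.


Numerator terms (r*Q*|Q|): 4.08*-0.79*|-0.79| = -2.5463; 2.2*-1.33*|-1.33| = -3.8916; 2.66*-1.54*|-1.54| = -6.3085.
Sum of numerator = -12.7464.
Denominator terms (r*|Q|): 4.08*|-0.79| = 3.2232; 2.2*|-1.33| = 2.926; 2.66*|-1.54| = 4.0964.
2 * sum of denominator = 2 * 10.2456 = 20.4912.
dQ = --12.7464 / 20.4912 = 0.622 m^3/s.

0.622


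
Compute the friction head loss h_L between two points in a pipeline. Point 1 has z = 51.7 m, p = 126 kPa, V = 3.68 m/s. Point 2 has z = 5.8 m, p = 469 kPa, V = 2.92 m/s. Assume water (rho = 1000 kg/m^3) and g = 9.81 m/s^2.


Total head at each section: H = z + p/(rho*g) + V^2/(2g).
H1 = 51.7 + 126*1000/(1000*9.81) + 3.68^2/(2*9.81)
   = 51.7 + 12.844 + 0.6902
   = 65.234 m.
H2 = 5.8 + 469*1000/(1000*9.81) + 2.92^2/(2*9.81)
   = 5.8 + 47.808 + 0.4346
   = 54.043 m.
h_L = H1 - H2 = 65.234 - 54.043 = 11.191 m.

11.191


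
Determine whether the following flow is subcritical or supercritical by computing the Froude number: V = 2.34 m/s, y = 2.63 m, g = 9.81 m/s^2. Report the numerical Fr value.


The Froude number is defined as Fr = V / sqrt(g*y).
g*y = 9.81 * 2.63 = 25.8003.
sqrt(g*y) = sqrt(25.8003) = 5.0794.
Fr = 2.34 / 5.0794 = 0.4607.
Since Fr < 1, the flow is subcritical.

0.4607


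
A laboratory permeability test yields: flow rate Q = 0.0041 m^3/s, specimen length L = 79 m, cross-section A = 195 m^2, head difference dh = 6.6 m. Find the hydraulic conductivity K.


From K = Q*L / (A*dh):
Numerator: Q*L = 0.0041 * 79 = 0.3239.
Denominator: A*dh = 195 * 6.6 = 1287.0.
K = 0.3239 / 1287.0 = 0.000252 m/s.

0.000252


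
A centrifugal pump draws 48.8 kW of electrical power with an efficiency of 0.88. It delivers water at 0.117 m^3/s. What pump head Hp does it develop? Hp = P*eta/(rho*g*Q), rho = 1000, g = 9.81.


Pump head formula: Hp = P * eta / (rho * g * Q).
Numerator: P * eta = 48.8 * 1000 * 0.88 = 42944.0 W.
Denominator: rho * g * Q = 1000 * 9.81 * 0.117 = 1147.77.
Hp = 42944.0 / 1147.77 = 37.42 m.

37.42


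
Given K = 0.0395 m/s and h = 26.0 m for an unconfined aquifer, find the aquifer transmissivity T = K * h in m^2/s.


Transmissivity is defined as T = K * h.
T = 0.0395 * 26.0
  = 1.027 m^2/s.

1.027


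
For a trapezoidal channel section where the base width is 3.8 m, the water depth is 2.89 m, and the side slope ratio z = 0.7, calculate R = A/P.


For a trapezoidal section with side slope z:
A = (b + z*y)*y = (3.8 + 0.7*2.89)*2.89 = 16.828 m^2.
P = b + 2*y*sqrt(1 + z^2) = 3.8 + 2*2.89*sqrt(1 + 0.7^2) = 10.855 m.
R = A/P = 16.828 / 10.855 = 1.5502 m.

1.5502


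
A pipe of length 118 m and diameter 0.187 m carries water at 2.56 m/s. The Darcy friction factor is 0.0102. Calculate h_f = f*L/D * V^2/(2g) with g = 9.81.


Darcy-Weisbach equation: h_f = f * (L/D) * V^2/(2g).
f * L/D = 0.0102 * 118/0.187 = 6.4364.
V^2/(2g) = 2.56^2 / (2*9.81) = 6.5536 / 19.62 = 0.334 m.
h_f = 6.4364 * 0.334 = 2.15 m.

2.15


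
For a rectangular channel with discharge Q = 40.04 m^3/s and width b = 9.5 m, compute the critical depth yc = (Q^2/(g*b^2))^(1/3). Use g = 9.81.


Using yc = (Q^2 / (g * b^2))^(1/3):
Q^2 = 40.04^2 = 1603.2.
g * b^2 = 9.81 * 9.5^2 = 9.81 * 90.25 = 885.35.
Q^2 / (g*b^2) = 1603.2 / 885.35 = 1.8108.
yc = 1.8108^(1/3) = 1.2189 m.

1.2189


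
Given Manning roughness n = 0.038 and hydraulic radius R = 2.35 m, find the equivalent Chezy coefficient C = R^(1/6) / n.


The Chezy coefficient relates to Manning's n through C = R^(1/6) / n.
R^(1/6) = 2.35^(1/6) = 1.153041.
C = 1.153041 / 0.038 = 30.34 m^(1/2)/s.

30.34


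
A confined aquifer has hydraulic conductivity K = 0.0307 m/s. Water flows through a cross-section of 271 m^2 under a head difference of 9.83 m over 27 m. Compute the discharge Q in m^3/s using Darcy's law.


Darcy's law: Q = K * A * i, where i = dh/L.
Hydraulic gradient i = 9.83 / 27 = 0.364074.
Q = 0.0307 * 271 * 0.364074
  = 3.029 m^3/s.

3.029


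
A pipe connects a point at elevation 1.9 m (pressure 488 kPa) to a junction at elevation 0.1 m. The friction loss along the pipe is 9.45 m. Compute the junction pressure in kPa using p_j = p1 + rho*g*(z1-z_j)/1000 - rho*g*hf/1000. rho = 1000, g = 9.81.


Junction pressure: p_j = p1 + rho*g*(z1 - z_j)/1000 - rho*g*hf/1000.
Elevation term = 1000*9.81*(1.9 - 0.1)/1000 = 17.658 kPa.
Friction term = 1000*9.81*9.45/1000 = 92.704 kPa.
p_j = 488 + 17.658 - 92.704 = 412.95 kPa.

412.95


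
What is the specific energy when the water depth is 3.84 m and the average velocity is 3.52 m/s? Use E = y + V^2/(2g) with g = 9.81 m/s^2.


Specific energy E = y + V^2/(2g).
Velocity head = V^2/(2g) = 3.52^2 / (2*9.81) = 12.3904 / 19.62 = 0.6315 m.
E = 3.84 + 0.6315 = 4.4715 m.

4.4715


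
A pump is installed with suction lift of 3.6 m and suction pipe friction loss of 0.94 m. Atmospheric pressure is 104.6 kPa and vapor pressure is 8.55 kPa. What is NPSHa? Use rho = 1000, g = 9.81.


NPSHa = p_atm/(rho*g) - z_s - hf_s - p_vap/(rho*g).
p_atm/(rho*g) = 104.6*1000 / (1000*9.81) = 10.663 m.
p_vap/(rho*g) = 8.55*1000 / (1000*9.81) = 0.872 m.
NPSHa = 10.663 - 3.6 - 0.94 - 0.872
      = 5.25 m.

5.25


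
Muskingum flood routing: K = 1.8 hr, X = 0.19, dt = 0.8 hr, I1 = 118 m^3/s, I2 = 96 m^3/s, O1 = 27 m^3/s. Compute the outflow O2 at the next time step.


Muskingum coefficients:
denom = 2*K*(1-X) + dt = 2*1.8*(1-0.19) + 0.8 = 3.716.
C0 = (dt - 2*K*X)/denom = (0.8 - 2*1.8*0.19)/3.716 = 0.0312.
C1 = (dt + 2*K*X)/denom = (0.8 + 2*1.8*0.19)/3.716 = 0.3994.
C2 = (2*K*(1-X) - dt)/denom = 0.5694.
O2 = C0*I2 + C1*I1 + C2*O1
   = 0.0312*96 + 0.3994*118 + 0.5694*27
   = 65.5 m^3/s.

65.5


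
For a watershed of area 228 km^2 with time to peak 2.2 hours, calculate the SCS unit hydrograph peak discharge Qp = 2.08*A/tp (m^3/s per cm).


SCS formula: Qp = 2.08 * A / tp.
Qp = 2.08 * 228 / 2.2
   = 474.24 / 2.2
   = 215.56 m^3/s per cm.

215.56


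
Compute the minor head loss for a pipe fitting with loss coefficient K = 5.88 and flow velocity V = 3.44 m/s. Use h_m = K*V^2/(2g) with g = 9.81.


Minor loss formula: h_m = K * V^2/(2g).
V^2 = 3.44^2 = 11.8336.
V^2/(2g) = 11.8336 / 19.62 = 0.6031 m.
h_m = 5.88 * 0.6031 = 3.5465 m.

3.5465


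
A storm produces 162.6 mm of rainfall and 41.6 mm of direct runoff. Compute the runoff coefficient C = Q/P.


The runoff coefficient C = runoff depth / rainfall depth.
C = 41.6 / 162.6
  = 0.2558.

0.2558


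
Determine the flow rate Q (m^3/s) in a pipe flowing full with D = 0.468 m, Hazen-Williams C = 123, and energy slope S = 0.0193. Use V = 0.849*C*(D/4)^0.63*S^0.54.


For a full circular pipe, R = D/4 = 0.468/4 = 0.117 m.
V = 0.849 * 123 * 0.117^0.63 * 0.0193^0.54
  = 0.849 * 123 * 0.258796 * 0.118632
  = 3.2061 m/s.
Pipe area A = pi*D^2/4 = pi*0.468^2/4 = 0.172 m^2.
Q = A * V = 0.172 * 3.2061 = 0.5515 m^3/s.

0.5515


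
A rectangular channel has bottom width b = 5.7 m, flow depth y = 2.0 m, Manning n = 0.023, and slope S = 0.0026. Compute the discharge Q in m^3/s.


For a rectangular channel, the cross-sectional area A = b * y = 5.7 * 2.0 = 11.4 m^2.
The wetted perimeter P = b + 2y = 5.7 + 2*2.0 = 9.7 m.
Hydraulic radius R = A/P = 11.4/9.7 = 1.1753 m.
Velocity V = (1/n)*R^(2/3)*S^(1/2) = (1/0.023)*1.1753^(2/3)*0.0026^(1/2) = 2.469 m/s.
Discharge Q = A * V = 11.4 * 2.469 = 28.146 m^3/s.

28.146


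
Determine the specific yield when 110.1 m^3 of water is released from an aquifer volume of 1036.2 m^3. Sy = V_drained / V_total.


Specific yield Sy = Volume drained / Total volume.
Sy = 110.1 / 1036.2
   = 0.1063.

0.1063


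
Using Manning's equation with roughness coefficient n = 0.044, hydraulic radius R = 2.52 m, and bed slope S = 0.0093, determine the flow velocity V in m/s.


Manning's equation gives V = (1/n) * R^(2/3) * S^(1/2).
First, compute R^(2/3) = 2.52^(2/3) = 1.8518.
Next, S^(1/2) = 0.0093^(1/2) = 0.096437.
Then 1/n = 1/0.044 = 22.73.
V = 22.73 * 1.8518 * 0.096437 = 4.0587 m/s.

4.0587
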